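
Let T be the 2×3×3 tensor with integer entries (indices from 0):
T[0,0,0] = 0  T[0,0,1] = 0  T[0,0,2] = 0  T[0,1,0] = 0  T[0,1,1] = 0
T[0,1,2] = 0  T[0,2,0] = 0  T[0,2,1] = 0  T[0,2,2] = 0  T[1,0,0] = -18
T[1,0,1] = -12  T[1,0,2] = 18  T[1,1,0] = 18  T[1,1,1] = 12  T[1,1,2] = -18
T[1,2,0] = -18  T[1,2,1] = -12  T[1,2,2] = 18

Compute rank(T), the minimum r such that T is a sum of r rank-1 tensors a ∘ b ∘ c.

1

Lower bound: T ≠ 0 (e.g. T[1,0,0] = -18), so rank(T) ≥ 1.
Upper bound: if T = a ∘ b ∘ c then every fibre of T is a multiple of the corresponding factor, so read the factors off the fibres through the nonzero entry T[1,0,0] = -18.
The mode-1 fibre T[:,0,0] = [0, -18] gives a = [0, 1] (primitive direction); the mode-2 fibre T[1,:,0] = [-18, 18, -18] gives b = [1, -1, 1]; then c[k] = T[1,0,k] / (a[1]·b[0]) = [-18, -12, 18] / 1 = [-18, -12, 18].
Expanding [0, 1] ∘ [1, -1, 1] ∘ [-18, -12, 18] reproduces all 18 entries of T, so T = [0, 1] ∘ [1, -1, 1] ∘ [-18, -12, 18] and rank(T) ≤ 1.
These bounds meet, so rank(T) = 1.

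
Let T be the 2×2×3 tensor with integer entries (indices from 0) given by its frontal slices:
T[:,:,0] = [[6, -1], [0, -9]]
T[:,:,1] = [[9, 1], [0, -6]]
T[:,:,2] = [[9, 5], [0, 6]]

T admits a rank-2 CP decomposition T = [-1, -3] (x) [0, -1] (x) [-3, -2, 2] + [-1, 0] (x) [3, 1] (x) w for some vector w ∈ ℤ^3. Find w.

w = [-2, -3, -3]

Subtract the known terms from T to get the rank-1 residual R = [-1, 0] (x) [3, 1] (x) w, so R[i,j,k] = a[i]·b[j]·w[k]. Pick indices with nonzero a[0]·b[0] = (-1)·(3) = -3. Only the fibre through (0,0,·) is needed: R[0,0,:] = T[0,0,:] − Σₗ aₗ[0]bₗ[0]cₗ = [6, 9, 9] − (-1)·(0)·[-3, -2, 2] = [6, 9, 9]. Then w[k] = R[0,0,k] / -3 for each k, giving w = [6, 9, 9] / -3 = [-2, -3, -3].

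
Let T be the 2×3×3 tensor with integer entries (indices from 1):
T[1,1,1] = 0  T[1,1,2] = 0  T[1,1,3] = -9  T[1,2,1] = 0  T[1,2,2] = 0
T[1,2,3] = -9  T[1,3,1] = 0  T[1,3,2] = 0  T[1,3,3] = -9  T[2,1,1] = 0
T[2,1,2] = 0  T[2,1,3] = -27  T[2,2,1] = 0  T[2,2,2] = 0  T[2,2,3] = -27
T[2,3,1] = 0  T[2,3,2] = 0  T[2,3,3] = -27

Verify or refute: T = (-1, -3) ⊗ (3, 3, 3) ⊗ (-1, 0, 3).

No

Reconstruct entry (1,1,1) from the claimed factors: Σₗ aₗ[1]bₗ[1]cₗ[1] = (-1)·(3)·(-1) = 3, but T[1,1,1] = 0. The claim is false.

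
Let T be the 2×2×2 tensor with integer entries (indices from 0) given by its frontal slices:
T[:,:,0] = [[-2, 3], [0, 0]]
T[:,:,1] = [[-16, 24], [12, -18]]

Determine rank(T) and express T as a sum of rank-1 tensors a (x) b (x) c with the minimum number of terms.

rank(T) = 2

Lower bound: the mode-1 unfolding of T (rows indexed by i, columns by (j,k) = (0,0), (0,1), (1,0), (1,1)) is [[-2, -16, 3, 24], [0, 12, 0, -18]].
There the 2×2 minor on rows i ∈ {0, 1}, columns (j,k) ∈ {(0,0), (0,1)} is det [[-2, -16], [0, 12]] = -24 ≠ 0, so this unfolding has rank ≥ 2; CP rank is at least every unfolding rank, so rank(T) ≥ 2. (Flattening ranks never certify an upper bound on CP rank; for that we must actually write T with 2 rank-1 terms.)
Upper bound — finding two terms. Every mode-2 slice of T is a multiple of one matrix: T[:,j,:] = b[j]·M with b = (2, -3) and M = [[-1, -8], [0, 6]] (rows indexed by i, columns by k). So it suffices to write M as a sum of two rank-1 matrices.
Splitting M by its rows (i = 0, 1), M = (1, 0)(-1, -8)ᵀ + (0, 1)(0, 6)ᵀ.
Hence T = (1, 0) (x) (2, -3) (x) (-1, -8) + (0, 1) (x) (2, -3) (x) (0, 6), so rank(T) ≤ 2.
These bounds meet, so rank(T) = 2.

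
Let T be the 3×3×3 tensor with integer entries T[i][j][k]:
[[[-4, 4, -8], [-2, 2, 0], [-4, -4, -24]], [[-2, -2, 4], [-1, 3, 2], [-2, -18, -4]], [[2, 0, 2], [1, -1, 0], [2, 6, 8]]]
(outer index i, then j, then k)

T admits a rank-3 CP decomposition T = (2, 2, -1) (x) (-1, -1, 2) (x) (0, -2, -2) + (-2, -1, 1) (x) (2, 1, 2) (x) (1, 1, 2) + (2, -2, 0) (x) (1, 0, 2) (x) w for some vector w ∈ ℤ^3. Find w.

w = (0, 2, -2)

Subtract the known terms from T to get the rank-1 residual R = (2, -2, 0) (x) (1, 0, 2) (x) w, so R[i,j,k] = a[i]·b[j]·w[k]. Pick indices with nonzero a[0]·b[0] = (2)·(1) = 2. Only the fibre through (0,0,·) is needed: R[0,0,:] = T[0,0,:] − Σₗ aₗ[0]bₗ[0]cₗ = [-4, 4, -8] − (2)·(-1)·(0, -2, -2) − (-2)·(2)·(1, 1, 2) = [0, 4, -4]. Then w[k] = R[0,0,k] / 2 for each k, giving w = [0, 4, -4] / 2 = (0, 2, -2).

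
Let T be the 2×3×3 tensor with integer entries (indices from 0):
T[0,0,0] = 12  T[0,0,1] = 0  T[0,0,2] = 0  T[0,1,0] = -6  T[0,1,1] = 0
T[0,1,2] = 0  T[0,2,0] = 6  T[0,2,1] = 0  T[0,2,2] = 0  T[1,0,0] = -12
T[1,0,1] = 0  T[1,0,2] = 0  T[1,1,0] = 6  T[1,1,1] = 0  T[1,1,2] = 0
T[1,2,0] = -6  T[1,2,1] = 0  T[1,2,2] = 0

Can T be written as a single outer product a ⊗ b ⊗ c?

If T = a ⊗ b ⊗ c then every fibre of T is a multiple of the corresponding factor, so read the factors off the fibres through the nonzero entry T[0,0,0] = 12.
The mode-1 fibre T[:,0,0] = [12, -12] gives a = (1, -1) (primitive direction); the mode-2 fibre T[0,:,0] = [12, -6, 6] gives b = (2, -1, 1); then c[k] = T[0,0,k] / (a[0]·b[0]) = [12, 0, 0] / 2 = (6, 0, 0).
Expanding (1, -1) ⊗ (2, -1, 1) ⊗ (6, 0, 0) reproduces all 18 entries of T, so T = (1, -1) ⊗ (2, -1, 1) ⊗ (6, 0, 0) and rank(T) ≤ 1.
Equivalently every frontal slice T[:,:,k] is c[k] times the rank-1 matrix (1, -1) ⊗ (2, -1, 1). So T has rank 1 (it is nonzero).

Yes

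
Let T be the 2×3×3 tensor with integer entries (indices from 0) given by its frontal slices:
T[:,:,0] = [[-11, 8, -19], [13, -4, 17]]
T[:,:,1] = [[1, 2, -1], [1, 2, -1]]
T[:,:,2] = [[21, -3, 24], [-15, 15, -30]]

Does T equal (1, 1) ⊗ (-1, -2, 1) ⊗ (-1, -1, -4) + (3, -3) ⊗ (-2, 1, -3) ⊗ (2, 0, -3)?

No

Reconstruct entry (0,0,2) from the claimed factors: Σₗ aₗ[0]bₗ[0]cₗ[2] = (1)·(-1)·(-4) + (3)·(-2)·(-3) = 22, but T[0,0,2] = 21. The claim is false.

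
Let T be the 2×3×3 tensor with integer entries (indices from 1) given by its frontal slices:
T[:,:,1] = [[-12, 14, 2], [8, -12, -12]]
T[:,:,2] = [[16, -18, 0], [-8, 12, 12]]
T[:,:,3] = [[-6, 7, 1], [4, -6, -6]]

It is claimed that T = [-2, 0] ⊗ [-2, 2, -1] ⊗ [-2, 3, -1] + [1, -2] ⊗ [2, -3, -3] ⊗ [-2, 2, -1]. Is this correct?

Reconstruct entrywise from the claimed factors. For example, T[2,1,2] = -8 and Σₗ aₗ[2]bₗ[1]cₗ[2] = (0)·(-2)·(3) + (-2)·(2)·(2) = -8; checking all 18 entries, every one matches. The claim holds.

Yes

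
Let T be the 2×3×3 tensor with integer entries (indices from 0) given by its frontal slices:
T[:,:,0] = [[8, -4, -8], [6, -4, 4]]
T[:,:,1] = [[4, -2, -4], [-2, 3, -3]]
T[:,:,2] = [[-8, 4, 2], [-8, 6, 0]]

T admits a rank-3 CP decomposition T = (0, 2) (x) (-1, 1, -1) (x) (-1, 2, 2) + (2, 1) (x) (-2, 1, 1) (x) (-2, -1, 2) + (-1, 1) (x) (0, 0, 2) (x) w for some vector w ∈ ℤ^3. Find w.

w = (2, 1, 1)

Subtract the known terms from T to get the rank-1 residual R = (-1, 1) (x) (0, 0, 2) (x) w, so R[i,j,k] = a[i]·b[j]·w[k]. Pick indices with nonzero a[0]·b[2] = (-1)·(2) = -2. Only the fibre through (0,2,·) is needed: R[0,2,:] = T[0,2,:] − Σₗ aₗ[0]bₗ[2]cₗ = [-8, -4, 2] − (0)·(-1)·(-1, 2, 2) − (2)·(1)·(-2, -1, 2) = [-4, -2, -2]. Then w[k] = R[0,2,k] / -2 for each k, giving w = [-4, -2, -2] / -2 = (2, 1, 1).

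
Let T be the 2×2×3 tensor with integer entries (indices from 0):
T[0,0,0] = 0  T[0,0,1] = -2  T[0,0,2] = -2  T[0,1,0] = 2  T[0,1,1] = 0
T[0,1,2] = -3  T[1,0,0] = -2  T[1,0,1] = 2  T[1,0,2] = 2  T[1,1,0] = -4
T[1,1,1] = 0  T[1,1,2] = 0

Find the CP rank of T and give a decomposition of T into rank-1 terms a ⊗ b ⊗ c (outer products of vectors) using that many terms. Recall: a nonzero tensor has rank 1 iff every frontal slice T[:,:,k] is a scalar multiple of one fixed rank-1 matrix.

Lower bound: the mode-3 unfolding of T (rows indexed by k, columns by (i,j) = (0,0), (0,1), (1,0), (1,1)) is [[0, 2, -2, -4], [-2, 0, 2, 0], [-2, -3, 2, 0]].
There the 3×3 minor on rows k ∈ {0, 1, 2}, columns (i,j) ∈ {(0,0), (0,1), (1,0)} is det [[0, 2, -2], [-2, 0, 2], [-2, -3, 2]] = -12 ≠ 0, so this unfolding has rank ≥ 3; CP rank is at least every unfolding rank, so rank(T) ≥ 3. (This is only a lower bound: in general the CP rank may exceed every unfolding rank, so we still need to exhibit 3 rank-1 terms summing to T.)
Upper bound: T is a sum of 3 rank-1 terms, T = [0, 1] ⊗ [1, 2] ⊗ [-2, -2, -2] + [1, -2] ⊗ [1, 1] ⊗ [0, -2, -2] + [1, 0] ⊗ [0, 1] ⊗ [2, 2, -1] (one valid choice — decompositions are not unique — normalised so each a, b is primitive with positive first nonzero entry; check it by expanding all entries), so rank(T) ≤ 3.
These bounds meet, so rank(T) = 3.
Check entry T[1,0,2] = 2: (1)·(1)·(-2) + (-2)·(1)·(-2) + (0)·(0)·(-1) = 2.

rank(T) = 3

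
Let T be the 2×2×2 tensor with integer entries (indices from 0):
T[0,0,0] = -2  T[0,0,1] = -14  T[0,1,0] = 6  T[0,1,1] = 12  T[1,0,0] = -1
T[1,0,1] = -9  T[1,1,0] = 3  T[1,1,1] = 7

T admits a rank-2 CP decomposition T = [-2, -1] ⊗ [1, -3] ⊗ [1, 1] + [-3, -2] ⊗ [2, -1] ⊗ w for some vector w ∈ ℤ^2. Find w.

Subtract the known terms from T to get the rank-1 residual R = [-3, -2] ⊗ [2, -1] ⊗ w, so R[i,j,k] = a[i]·b[j]·w[k]. Pick indices with nonzero a[0]·b[0] = (-3)·(2) = -6. Only the fibre through (0,0,·) is needed: R[0,0,:] = T[0,0,:] − Σₗ aₗ[0]bₗ[0]cₗ = [-2, -14] − (-2)·(1)·[1, 1] = [0, -12]. Then w[k] = R[0,0,k] / -6 for each k, giving w = [0, -12] / -6 = [0, 2].

w = [0, 2]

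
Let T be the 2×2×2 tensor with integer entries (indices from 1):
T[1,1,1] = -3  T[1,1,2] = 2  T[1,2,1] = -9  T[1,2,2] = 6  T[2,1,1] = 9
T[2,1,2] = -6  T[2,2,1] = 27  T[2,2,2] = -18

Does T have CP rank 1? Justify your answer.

The mode-1 fibre T[:,1,1] = [-3, 9] gives a = [1, -3] (primitive direction); the mode-2 fibre T[1,:,1] = [-3, -9] gives b = [1, 3]; then c[k] = T[1,1,k] / (a[1]·b[1]) = [-3, 2] / 1 = [-3, 2].
Expanding [1, -3] ⊗ [1, 3] ⊗ [-3, 2] reproduces all 8 entries of T, so T = [1, -3] ⊗ [1, 3] ⊗ [-3, 2] and rank(T) ≤ 1.
Equivalently every frontal slice T[:,:,k] is c[k] times the rank-1 matrix [1, -3] ⊗ [1, 3]. So T has rank 1 (it is nonzero).

Yes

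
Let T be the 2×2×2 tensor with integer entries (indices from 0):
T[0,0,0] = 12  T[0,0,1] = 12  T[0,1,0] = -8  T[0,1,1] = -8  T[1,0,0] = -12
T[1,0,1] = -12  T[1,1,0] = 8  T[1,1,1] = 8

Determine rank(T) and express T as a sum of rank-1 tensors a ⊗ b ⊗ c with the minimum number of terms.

Lower bound: T ≠ 0 (e.g. T[0,0,0] = 12), so rank(T) ≥ 1.
Upper bound: if T = a ⊗ b ⊗ c then every fibre of T is a multiple of the corresponding factor, so read the factors off the fibres through the nonzero entry T[0,0,0] = 12.
The mode-1 fibre T[:,0,0] = [12, -12] gives a = [1, -1] (primitive direction); the mode-2 fibre T[0,:,0] = [12, -8] gives b = [3, -2]; then c[k] = T[0,0,k] / (a[0]·b[0]) = [12, 12] / 3 = [4, 4].
Expanding [1, -1] ⊗ [3, -2] ⊗ [4, 4] reproduces all 8 entries of T, so T = [1, -1] ⊗ [3, -2] ⊗ [4, 4] and rank(T) ≤ 1.
These bounds meet, so rank(T) = 1.

rank(T) = 1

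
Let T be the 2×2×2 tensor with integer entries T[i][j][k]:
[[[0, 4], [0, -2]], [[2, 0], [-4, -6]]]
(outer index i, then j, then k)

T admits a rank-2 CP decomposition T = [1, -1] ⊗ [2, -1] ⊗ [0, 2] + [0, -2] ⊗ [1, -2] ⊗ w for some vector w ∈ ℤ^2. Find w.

Subtract the known terms from T to get the rank-1 residual R = [0, -2] ⊗ [1, -2] ⊗ w, so R[i,j,k] = a[i]·b[j]·w[k]. Pick indices with nonzero a[1]·b[0] = (-2)·(1) = -2. Only the fibre through (1,0,·) is needed: R[1,0,:] = T[1,0,:] − Σₗ aₗ[1]bₗ[0]cₗ = [2, 0] − (-1)·(2)·[0, 2] = [2, 4]. Then w[k] = R[1,0,k] / -2 for each k, giving w = [2, 4] / -2 = [-1, -2].

w = [-1, -2]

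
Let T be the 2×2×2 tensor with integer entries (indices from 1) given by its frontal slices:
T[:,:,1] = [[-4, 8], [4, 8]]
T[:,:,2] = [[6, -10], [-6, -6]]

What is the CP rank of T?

Lower bound: the mode-2 unfolding of T (rows indexed by j, columns by (i,k) = (1,1), (1,2), (2,1), (2,2)) is [[-4, 6, 4, -6], [8, -10, 8, -6]].
There the 2×2 minor on rows j ∈ {1, 2}, columns (i,k) ∈ {(1,1), (1,2)} is det [[-4, 6], [8, -10]] = -8 ≠ 0, so this unfolding has rank ≥ 2; CP rank is at least every unfolding rank, so rank(T) ≥ 2. (Flattening ranks never certify an upper bound on CP rank; for that we must actually write T with 2 rank-1 terms.)
Upper bound — finding two terms. Write S_k = T[:,:,k] for the frontal slices: S₁ = [[-4, 8], [4, 8]], S₂ = [[6, -10], [-6, -6]].
If T = a₁ ⊗ b₁ ⊗ c₁ + a₂ ⊗ b₂ ⊗ c₂ then each S_k = c₁[k]·a₁b₁ᵀ + c₂[k]·a₂b₂ᵀ. S₁ and S₂ are linearly independent, so a₁b₁ᵀ and a₂b₂ᵀ must span the same plane of matrices: they are the rank-1 matrices of the form x·S₁ + y·S₂.
det(x·S₁ + y·S₂) is −64·x² + 160·xy − 96·y² = (-32)·(2·x − 3·y)(x − y), vanishing at (x:y) = (3:2) and (1:1).
M₁ = 3·S₁ + 2·S₂ = [[0, 4], [0, 12]] = 4·[1, 3][0, 1]ᵀ and M₂ = S₁ + S₂ = [[2, -2], [-2, 2]] = 2·[1, -1][1, -1]ᵀ, so take a₁ = [1, 3], b₁ = [0, 1], a₂ = [1, -1], b₂ = [1, -1].
Each slice is an integer combination of E₁ = a₁b₁ᵀ and E₂ = a₂b₂ᵀ: S₁ = 4·E₁ − 4·E₂, S₂ = −4·E₁ + 6·E₂; reading off coefficients, c₁ = [4, -4] and c₂ = [-4, 6].
Hence T = [1, 3] ⊗ [0, 1] ⊗ [4, -4] + [1, -1] ⊗ [1, -1] ⊗ [-4, 6], so rank(T) ≤ 2.
These bounds meet, so rank(T) = 2.

2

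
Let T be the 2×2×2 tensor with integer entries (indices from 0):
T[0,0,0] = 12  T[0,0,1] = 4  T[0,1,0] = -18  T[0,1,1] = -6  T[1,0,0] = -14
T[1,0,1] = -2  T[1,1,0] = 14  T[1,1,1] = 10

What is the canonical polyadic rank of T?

Lower bound: in the mode-3 unfolding of T (rows indexed by k, columns by (i,j)) the 2×2 minor on rows k ∈ {0, 1}, columns (i,j) ∈ {(0,0), (1,0)} is det [[12, -14], [4, -2]] = 32 ≠ 0, so that unfolding has rank ≥ 2 and hence rank(T) ≥ 2 (CP rank is at least every unfolding rank, though it can be larger).
Upper bound: with S_k = T[:,:,k], the two rank-1 terms a₁b₁ᵀ, a₂b₂ᵀ are the rank-1 members of the pencil x·S₀ + y·S₁.
det(x·S₀ + y·S₁) is −84·x² + 56·xy + 28·y² = (-28)·(x − y)(3·x + y), vanishing at (x:y) = (1:1) and (1:-3).
M₁ = S₀ + S₁ = [[16, -24], [-16, 24]] = 8·[1, -1][2, -3]ᵀ and M₂ = S₀ − 3·S₁ = [[0, 0], [-8, -16]] = (-8)·[0, 1][1, 2]ᵀ, so take a₁ = [1, -1], b₁ = [2, -3], a₂ = [0, 1], b₂ = [1, 2].
Each slice is an integer combination of E₁ = a₁b₁ᵀ and E₂ = a₂b₂ᵀ: S₀ = 6·E₁ − 2·E₂, S₁ = 2·E₁ + 2·E₂; reading off coefficients, c₁ = [6, 2] and c₂ = [-2, 2].
Hence T = [1, -1] ⊗ [2, -3] ⊗ [6, 2] + [0, 1] ⊗ [1, 2] ⊗ [-2, 2], so rank(T) ≤ 2.
These bounds meet, so rank(T) = 2.

2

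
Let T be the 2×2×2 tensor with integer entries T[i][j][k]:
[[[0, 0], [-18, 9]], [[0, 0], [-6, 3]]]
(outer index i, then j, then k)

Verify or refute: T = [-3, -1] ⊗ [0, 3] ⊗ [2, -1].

Yes

Reconstruct entrywise from the claimed factors. For example, T[1,1,1] = 3 and Σₗ aₗ[1]bₗ[1]cₗ[1] = (-1)·(3)·(-1) = 3; checking all 8 entries, every one matches. The claim holds.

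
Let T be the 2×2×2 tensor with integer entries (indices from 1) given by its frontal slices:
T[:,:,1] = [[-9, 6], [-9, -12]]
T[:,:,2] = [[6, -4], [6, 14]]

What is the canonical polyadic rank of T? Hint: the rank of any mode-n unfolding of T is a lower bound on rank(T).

Lower bound: the mode-3 unfolding of T (rows indexed by k, columns by (i,j) = (1,1), (1,2), (2,1), (2,2)) is [[-9, 6, -9, -12], [6, -4, 6, 14]].
There the 2×2 minor on rows k ∈ {1, 2}, columns (i,j) ∈ {(1,1), (2,2)} is det [[-9, -12], [6, 14]] = -54 ≠ 0, so this unfolding has rank ≥ 2; CP rank is at least every unfolding rank, so rank(T) ≥ 2. (Unfolding ranks only ever bound the CP rank from below — rank(T) can be strictly larger than all of them — so the matching upper bound has to come from an explicit 2-term decomposition.)
Upper bound — finding two terms. Write S_k = T[:,:,k] for the frontal slices: S₁ = [[-9, 6], [-9, -12]], S₂ = [[6, -4], [6, 14]].
If T = a₁ ∘ b₁ ∘ c₁ + a₂ ∘ b₂ ∘ c₂ then each S_k = c₁[k]·a₁b₁ᵀ + c₂[k]·a₂b₂ᵀ. S₁ and S₂ are linearly independent, so a₁b₁ᵀ and a₂b₂ᵀ must span the same plane of matrices: they are the rank-1 matrices of the form x·S₁ + y·S₂.
det(x·S₁ + y·S₂) is 162·x² − 270·xy + 108·y² = 54·(3·x − 2·y)(x − y), vanishing at (x:y) = (2:3) and (1:1).
M₁ = 2·S₁ + 3·S₂ = [[0, 0], [0, 18]] = 18·[0, 1][0, 1]ᵀ and M₂ = S₁ + S₂ = [[-3, 2], [-3, 2]] = −[1, 1][3, -2]ᵀ, so take a₁ = [0, 1], b₁ = [0, 1], a₂ = [1, 1], b₂ = [3, -2].
Each slice is an integer combination of E₁ = a₁b₁ᵀ and E₂ = a₂b₂ᵀ: S₁ = −18·E₁ − 3·E₂, S₂ = 18·E₁ + 2·E₂; reading off coefficients, c₁ = [-18, 18] and c₂ = [-3, 2].
Hence T = [0, 1] ∘ [0, 1] ∘ [-18, 18] + [1, 1] ∘ [3, -2] ∘ [-3, 2], so rank(T) ≤ 2.
These bounds meet, so rank(T) = 2.
Check entry T[2,1,1] = -9: (1)·(0)·(-18) + (1)·(3)·(-3) = -9.

2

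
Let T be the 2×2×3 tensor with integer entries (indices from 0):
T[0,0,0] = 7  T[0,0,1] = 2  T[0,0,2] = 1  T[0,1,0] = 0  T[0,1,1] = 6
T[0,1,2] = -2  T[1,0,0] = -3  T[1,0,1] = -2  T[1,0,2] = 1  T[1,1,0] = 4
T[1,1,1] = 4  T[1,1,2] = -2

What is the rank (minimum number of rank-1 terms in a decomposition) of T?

Lower bound: the mode-3 unfolding of T (rows indexed by k, columns by (i,j) = (0,0), (0,1), (1,0), (1,1)) is [[7, 0, -3, 4], [2, 6, -2, 4], [1, -2, 1, -2]].
There the 3×3 minor on rows k ∈ {0, 1, 2}, columns (i,j) ∈ {(0,0), (0,1), (1,0)} is det [[7, 0, -3], [2, 6, -2], [1, -2, 1]] = 44 ≠ 0, so this unfolding has rank ≥ 3; CP rank is at least every unfolding rank, so rank(T) ≥ 3. (Flattening ranks never certify an upper bound on CP rank; for that we must actually write T with 3 rank-1 terms.)
Upper bound: T is a sum of 3 rank-1 terms, T = (1, 0) ∘ (2, 1) ∘ (2, 2, 0) + (1, 1) ∘ (1, -2) ∘ (-1, -2, 1) + (2, -1) ∘ (1, -1) ∘ (2, 0, 0) (one valid choice — decompositions are not unique — normalised so each a, b is primitive with positive first nonzero entry; check it by expanding all entries), so rank(T) ≤ 3.
These bounds meet, so rank(T) = 3.

3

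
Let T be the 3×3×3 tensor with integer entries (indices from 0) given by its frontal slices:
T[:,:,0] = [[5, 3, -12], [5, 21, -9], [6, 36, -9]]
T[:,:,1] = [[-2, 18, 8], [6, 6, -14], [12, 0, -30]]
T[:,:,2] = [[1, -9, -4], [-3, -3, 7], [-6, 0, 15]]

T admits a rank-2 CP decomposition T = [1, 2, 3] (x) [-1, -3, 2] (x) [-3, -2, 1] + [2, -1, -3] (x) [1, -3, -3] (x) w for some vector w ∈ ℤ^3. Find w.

w = [1, -2, 1]

Subtract the known terms from T to get the rank-1 residual R = [2, -1, -3] (x) [1, -3, -3] (x) w, so R[i,j,k] = a[i]·b[j]·w[k]. Pick indices with nonzero a[0]·b[0] = (2)·(1) = 2. Only the fibre through (0,0,·) is needed: R[0,0,:] = T[0,0,:] − Σₗ aₗ[0]bₗ[0]cₗ = [5, -2, 1] − (1)·(-1)·[-3, -2, 1] = [2, -4, 2]. Then w[k] = R[0,0,k] / 2 for each k, giving w = [2, -4, 2] / 2 = [1, -2, 1].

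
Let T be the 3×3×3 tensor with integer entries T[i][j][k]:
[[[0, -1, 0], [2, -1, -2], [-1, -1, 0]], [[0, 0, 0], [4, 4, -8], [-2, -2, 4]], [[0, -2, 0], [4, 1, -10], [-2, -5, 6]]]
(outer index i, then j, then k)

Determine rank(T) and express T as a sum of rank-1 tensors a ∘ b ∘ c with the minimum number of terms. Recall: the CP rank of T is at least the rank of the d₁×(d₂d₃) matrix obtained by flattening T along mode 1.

Lower bound: the mode-2 unfolding of T (rows indexed by j, columns by (i,k) = (0,0), (0,1), (0,2), (1,0), (1,1), (1,2), (2,0), (2,1), (2,2)) is [[0, -1, 0, 0, 0, 0, 0, -2, 0], [2, -1, -2, 4, 4, -8, 4, 1, -10], [-1, -1, 0, -2, -2, 4, -2, -5, 6]].
There the 3×3 minor on rows j ∈ {0, 1, 2}, columns (i,k) ∈ {(0,0), (0,1), (0,2)} is det [[0, -1, 0], [2, -1, -2], [-1, -1, 0]] = -2 ≠ 0, so this unfolding has rank ≥ 3; CP rank is at least every unfolding rank, so rank(T) ≥ 3. (Unfolding ranks only ever bound the CP rank from below — rank(T) can be strictly larger than all of them — so the matching upper bound has to come from an explicit 3-term decomposition.)
Upper bound: T is a sum of 3 rank-1 terms, T = [1, 0, -1] ∘ [0, 1, -1] ∘ [0, -1, 2] + [1, 0, 2] ∘ [1, 2, 1] ∘ [0, -1, 0] + [1, 2, 2] ∘ [0, 2, -1] ∘ [1, 1, -2] (one valid choice — decompositions are not unique — normalised so each a, b is primitive with positive first nonzero entry; check it by expanding all entries), so rank(T) ≤ 3.
These bounds meet, so rank(T) = 3.
Check entry T[0,1,1] = -1: (1)·(1)·(-1) + (1)·(2)·(-1) + (1)·(2)·(1) = -1.

rank(T) = 3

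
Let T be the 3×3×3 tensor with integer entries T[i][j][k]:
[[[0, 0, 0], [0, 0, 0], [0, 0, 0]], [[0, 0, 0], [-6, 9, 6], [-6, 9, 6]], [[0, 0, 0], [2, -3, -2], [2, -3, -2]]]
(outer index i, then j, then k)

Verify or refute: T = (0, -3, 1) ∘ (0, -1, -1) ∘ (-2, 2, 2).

Reconstruct entry (1,1,1) from the claimed factors: Σₗ aₗ[1]bₗ[1]cₗ[1] = (-3)·(-1)·(2) = 6, but T[1,1,1] = 9. The claim is false.

No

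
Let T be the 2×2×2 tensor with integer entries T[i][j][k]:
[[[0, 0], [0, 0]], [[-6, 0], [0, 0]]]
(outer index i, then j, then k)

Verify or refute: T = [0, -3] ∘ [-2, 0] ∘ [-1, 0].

Yes

Reconstruct entrywise from the claimed factors. For example, T[1,1,0] = 0 and Σₗ aₗ[1]bₗ[1]cₗ[0] = (-3)·(0)·(-1) = 0; checking all 8 entries, every one matches. The claim holds.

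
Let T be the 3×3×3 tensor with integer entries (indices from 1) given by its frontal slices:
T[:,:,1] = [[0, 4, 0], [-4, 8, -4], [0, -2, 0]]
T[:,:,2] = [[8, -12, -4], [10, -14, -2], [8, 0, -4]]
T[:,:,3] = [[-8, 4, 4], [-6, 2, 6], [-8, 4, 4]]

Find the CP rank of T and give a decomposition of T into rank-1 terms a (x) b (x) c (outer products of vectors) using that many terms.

rank(T) = 3

Lower bound: the mode-2 unfolding of T (rows indexed by j, columns by (i,k) = (1,1), (1,2), (1,3), (2,1), (2,2), (2,3), (3,1), (3,2), (3,3)) is [[0, 8, -8, -4, 10, -6, 0, 8, -8], [4, -12, 4, 8, -14, 2, -2, 0, 4], [0, -4, 4, -4, -2, 6, 0, -4, 4]].
There the 3×3 minor on rows j ∈ {1, 2, 3}, columns (i,k) ∈ {(1,1), (1,2), (2,1)} is det [[0, 8, -4], [4, -12, 8], [0, -4, -4]] = 192 ≠ 0, so this unfolding has rank ≥ 3; CP rank is at least every unfolding rank, so rank(T) ≥ 3. (Flattening ranks never certify an upper bound on CP rank; for that we must actually write T with 3 rank-1 terms.)
Upper bound: T is a sum of 3 rank-1 terms, T = [0, 1, 0] (x) [1, -1, 1] (x) [-4, 2, 2] + [1, 1, 1] (x) [2, -1, -1] (x) [0, 4, -4] + [2, 2, -1] (x) [0, 1, 0] (x) [2, -4, 0] (one valid choice — decompositions are not unique — normalised so each a, b is primitive with positive first nonzero entry; check it by expanding all entries), so rank(T) ≤ 3.
These bounds meet, so rank(T) = 3.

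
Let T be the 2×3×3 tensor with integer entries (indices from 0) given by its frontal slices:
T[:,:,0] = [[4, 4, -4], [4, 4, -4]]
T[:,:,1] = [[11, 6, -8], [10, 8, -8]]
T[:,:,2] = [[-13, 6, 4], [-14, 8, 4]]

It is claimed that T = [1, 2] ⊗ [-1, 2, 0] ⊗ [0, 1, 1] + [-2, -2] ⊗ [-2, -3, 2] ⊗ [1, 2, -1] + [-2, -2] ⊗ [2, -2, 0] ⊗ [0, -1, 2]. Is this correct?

Reconstruct entry (0,1,0) from the claimed factors: Σₗ aₗ[0]bₗ[1]cₗ[0] = (1)·(2)·(0) + (-2)·(-3)·(1) + (-2)·(-2)·(0) = 6, but T[0,1,0] = 4. The claim is false.

No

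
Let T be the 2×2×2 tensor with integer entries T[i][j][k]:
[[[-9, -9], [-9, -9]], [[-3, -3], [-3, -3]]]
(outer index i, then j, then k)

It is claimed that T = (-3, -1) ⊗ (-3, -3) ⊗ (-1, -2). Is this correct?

No

Reconstruct entry (0,0,1) from the claimed factors: Σₗ aₗ[0]bₗ[0]cₗ[1] = (-3)·(-3)·(-2) = -18, but T[0,0,1] = -9. The claim is false.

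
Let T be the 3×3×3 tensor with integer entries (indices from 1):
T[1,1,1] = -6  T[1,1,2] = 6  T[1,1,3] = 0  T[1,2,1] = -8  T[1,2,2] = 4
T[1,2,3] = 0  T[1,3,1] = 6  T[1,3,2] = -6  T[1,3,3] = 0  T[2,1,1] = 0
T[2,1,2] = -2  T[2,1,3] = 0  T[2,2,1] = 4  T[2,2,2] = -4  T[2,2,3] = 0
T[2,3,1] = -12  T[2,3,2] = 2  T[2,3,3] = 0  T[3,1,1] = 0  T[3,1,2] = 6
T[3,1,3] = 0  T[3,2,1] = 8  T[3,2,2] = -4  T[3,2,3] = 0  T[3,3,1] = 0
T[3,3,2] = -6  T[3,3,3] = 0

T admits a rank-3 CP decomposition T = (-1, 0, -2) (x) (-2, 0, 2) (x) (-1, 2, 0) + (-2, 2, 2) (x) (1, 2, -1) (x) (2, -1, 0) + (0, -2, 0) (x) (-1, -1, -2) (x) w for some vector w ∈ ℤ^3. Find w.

Subtract the known terms from T to get the rank-1 residual R = (0, -2, 0) (x) (-1, -1, -2) (x) w, so R[i,j,k] = a[i]·b[j]·w[k]. Pick indices with nonzero a[2]·b[1] = (-2)·(-1) = 2. Only the fibre through (2,1,·) is needed: R[2,1,:] = T[2,1,:] − Σₗ aₗ[2]bₗ[1]cₗ = [0, -2, 0] − (0)·(-2)·(-1, 2, 0) − (2)·(1)·(2, -1, 0) = [-4, 0, 0]. Then w[k] = R[2,1,k] / 2 for each k, giving w = [-4, 0, 0] / 2 = (-2, 0, 0).

w = (-2, 0, 0)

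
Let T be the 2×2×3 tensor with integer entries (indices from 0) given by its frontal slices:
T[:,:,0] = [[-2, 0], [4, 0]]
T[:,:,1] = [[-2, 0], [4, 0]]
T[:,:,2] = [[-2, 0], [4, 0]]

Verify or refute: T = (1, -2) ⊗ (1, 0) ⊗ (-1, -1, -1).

No

Reconstruct entry (0,0,0) from the claimed factors: Σₗ aₗ[0]bₗ[0]cₗ[0] = (1)·(1)·(-1) = -1, but T[0,0,0] = -2. The claim is false.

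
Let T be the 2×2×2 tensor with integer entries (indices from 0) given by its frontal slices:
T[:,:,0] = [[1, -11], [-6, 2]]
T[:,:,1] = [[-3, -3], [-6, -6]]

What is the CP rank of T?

Lower bound: the mode-2 unfolding of T (rows indexed by j, columns by (i,k) = (0,0), (0,1), (1,0), (1,1)) is [[1, -3, -6, -6], [-11, -3, 2, -6]].
There the 2×2 minor on rows j ∈ {0, 1}, columns (i,k) ∈ {(0,0), (0,1)} is det [[1, -3], [-11, -3]] = -36 ≠ 0, so this unfolding has rank ≥ 2; CP rank is at least every unfolding rank, so rank(T) ≥ 2. (Flattening ranks never certify an upper bound on CP rank; for that we must actually write T with 2 rank-1 terms.)
Upper bound — finding two terms. Write S_k = T[:,:,k] for the frontal slices: S₀ = [[1, -11], [-6, 2]], S₁ = [[-3, -3], [-6, -6]].
If T = a₁ ⊗ b₁ ⊗ c₁ + a₂ ⊗ b₂ ⊗ c₂ then each S_k = c₁[k]·a₁b₁ᵀ + c₂[k]·a₂b₂ᵀ. S₀ and S₁ are linearly independent, so a₁b₁ᵀ and a₂b₂ᵀ must span the same plane of matrices: they are the rank-1 matrices of the form x·S₀ + y·S₁.
det(x·S₀ + y·S₁) is −64·x² − 96·xy = (-32)·(2·x + 3·y)(x), vanishing at (x:y) = (3:-2) and (0:1).
M₁ = 3·S₀ − 2·S₁ = [[9, -27], [-6, 18]] = 3·[3, -2][1, -3]ᵀ and M₂ = S₁ = [[-3, -3], [-6, -6]] = (-3)·[1, 2][1, 1]ᵀ, so take a₁ = [3, -2], b₁ = [1, -3], a₂ = [1, 2], b₂ = [1, 1].
Each slice is an integer combination of E₁ = a₁b₁ᵀ and E₂ = a₂b₂ᵀ: S₀ = E₁ − 2·E₂, S₁ = −3·E₂; reading off coefficients, c₁ = [1, 0] and c₂ = [-2, -3].
Hence T = [3, -2] ⊗ [1, -3] ⊗ [1, 0] + [1, 2] ⊗ [1, 1] ⊗ [-2, -3], so rank(T) ≤ 2.
These bounds meet, so rank(T) = 2.

2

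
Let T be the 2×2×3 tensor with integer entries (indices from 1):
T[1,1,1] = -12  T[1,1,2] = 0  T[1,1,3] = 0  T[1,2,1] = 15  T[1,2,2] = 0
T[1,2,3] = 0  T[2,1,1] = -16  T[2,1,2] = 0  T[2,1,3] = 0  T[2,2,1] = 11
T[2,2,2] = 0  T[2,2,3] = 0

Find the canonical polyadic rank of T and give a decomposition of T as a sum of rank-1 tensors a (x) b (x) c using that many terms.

rank(T) = 2

Lower bound: the mode-1 unfolding of T (rows indexed by i, columns by (j,k) = (1,1), (1,2), (1,3), (2,1), (2,2), (2,3)) is [[-12, 0, 0, 15, 0, 0], [-16, 0, 0, 11, 0, 0]].
There the 2×2 minor on rows i ∈ {1, 2}, columns (j,k) ∈ {(1,1), (2,1)} is det [[-12, 15], [-16, 11]] = 108 ≠ 0, so this unfolding has rank ≥ 2; CP rank is at least every unfolding rank, so rank(T) ≥ 2. (This is only a lower bound: in general the CP rank may exceed every unfolding rank, so we still need to exhibit 2 rank-1 terms summing to T.)
Upper bound — finding two terms. Every mode-3 slice of T is a multiple of one matrix: T[:,:,k] = c[k]·M with c = [1, 0, 0] and M = [[-12, 15], [-16, 11]] (rows indexed by i, columns by j). So it suffices to write M as a sum of two rank-1 matrices.
Splitting M by its rows (i = 1, 2), M = [1, 0][-12, 15]ᵀ + [0, 1][-16, 11]ᵀ.
Hence T = [1, 0] (x) [-12, 15] (x) [1, 0, 0] + [0, 1] (x) [-16, 11] (x) [1, 0, 0], so rank(T) ≤ 2.
These bounds meet, so rank(T) = 2.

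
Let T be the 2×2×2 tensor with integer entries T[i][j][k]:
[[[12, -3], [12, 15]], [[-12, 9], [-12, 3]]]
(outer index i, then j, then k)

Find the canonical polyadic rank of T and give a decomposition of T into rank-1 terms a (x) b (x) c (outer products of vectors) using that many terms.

Lower bound: the mode-3 unfolding of T (rows indexed by k, columns by (i,j) = (0,0), (0,1), (1,0), (1,1)) is [[12, 12, -12, -12], [-3, 15, 9, 3]].
There the 2×2 minor on rows k ∈ {0, 1}, columns (i,j) ∈ {(0,0), (0,1)} is det [[12, 12], [-3, 15]] = 216 ≠ 0, so this unfolding has rank ≥ 2; CP rank is at least every unfolding rank, so rank(T) ≥ 2. (This is only a lower bound: in general the CP rank may exceed every unfolding rank, so we still need to exhibit 2 rank-1 terms summing to T.)
Upper bound — finding two terms. Write S_k = T[:,:,k] for the frontal slices: S₀ = [[12, 12], [-12, -12]], S₁ = [[-3, 15], [9, 3]].
If T = a₁ (x) b₁ (x) c₁ + a₂ (x) b₂ (x) c₂ then each S_k = c₁[k]·a₁b₁ᵀ + c₂[k]·a₂b₂ᵀ. S₀ and S₁ are linearly independent, so a₁b₁ᵀ and a₂b₂ᵀ must span the same plane of matrices: they are the rank-1 matrices of the form x·S₀ + y·S₁.
det(x·S₀ + y·S₁) is 144·xy − 144·y² = 144·(x − y)(y), vanishing at (x:y) = (1:1) and (1:0).
M₁ = S₀ + S₁ = [[9, 27], [-3, -9]] = 3·[3, -1][1, 3]ᵀ and M₂ = S₀ = [[12, 12], [-12, -12]] = 12·[1, -1][1, 1]ᵀ, so take a₁ = [3, -1], b₁ = [1, 3], a₂ = [1, -1], b₂ = [1, 1].
Each slice is an integer combination of E₁ = a₁b₁ᵀ and E₂ = a₂b₂ᵀ: S₀ = 12·E₂, S₁ = 3·E₁ − 12·E₂; reading off coefficients, c₁ = [0, 3] and c₂ = [12, -12].
Hence T = [3, -1] (x) [1, 3] (x) [0, 3] + [1, -1] (x) [1, 1] (x) [12, -12], so rank(T) ≤ 2.
These bounds meet, so rank(T) = 2.

rank(T) = 2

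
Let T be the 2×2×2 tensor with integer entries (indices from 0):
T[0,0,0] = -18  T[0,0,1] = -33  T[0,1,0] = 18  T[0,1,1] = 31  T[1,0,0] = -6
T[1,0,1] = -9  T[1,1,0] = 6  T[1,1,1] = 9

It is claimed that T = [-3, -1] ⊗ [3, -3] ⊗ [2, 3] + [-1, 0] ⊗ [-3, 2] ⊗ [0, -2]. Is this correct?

Reconstruct entrywise from the claimed factors. For example, T[1,1,1] = 9 and Σₗ aₗ[1]bₗ[1]cₗ[1] = (-1)·(-3)·(3) + (0)·(2)·(-2) = 9; checking all 8 entries, every one matches. The claim holds.

Yes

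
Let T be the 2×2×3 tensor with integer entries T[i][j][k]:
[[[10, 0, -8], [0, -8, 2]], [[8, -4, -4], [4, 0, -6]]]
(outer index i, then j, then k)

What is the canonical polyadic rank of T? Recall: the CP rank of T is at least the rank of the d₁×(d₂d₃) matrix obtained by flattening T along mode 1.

Lower bound: the mode-3 unfolding of T (rows indexed by k, columns by (i,j) = (0,0), (0,1), (1,0), (1,1)) is [[10, 0, 8, 4], [0, -8, -4, 0], [-8, 2, -4, -6]].
There the 3×3 minor on rows k ∈ {0, 1, 2}, columns (i,j) ∈ {(0,0), (0,1), (1,0)} is det [[10, 0, 8], [0, -8, -4], [-8, 2, -4]] = -112 ≠ 0, so this unfolding has rank ≥ 3; CP rank is at least every unfolding rank, so rank(T) ≥ 3. (This is only a lower bound: in general the CP rank may exceed every unfolding rank, so we still need to exhibit 3 rank-1 terms summing to T.)
Upper bound: T is a sum of 3 rank-1 terms, T = (1, 0) (x) (1, -2) (x) (2, 4, -4) + (1, 1) (x) (0, 1) (x) (0, 2, -4) + (1, 1) (x) (2, 1) (x) (4, -2, -2) (one valid choice — decompositions are not unique — normalised so each a, b is primitive with positive first nonzero entry; check it by expanding all entries), so rank(T) ≤ 3.
These bounds meet, so rank(T) = 3.

3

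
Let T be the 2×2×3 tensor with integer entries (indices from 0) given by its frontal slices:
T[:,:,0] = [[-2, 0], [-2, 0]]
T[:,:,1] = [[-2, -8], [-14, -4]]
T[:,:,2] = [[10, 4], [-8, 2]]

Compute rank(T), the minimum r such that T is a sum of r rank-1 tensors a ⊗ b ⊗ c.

Lower bound: the mode-3 unfolding of T (rows indexed by k, columns by (i,j) = (0,0), (0,1), (1,0), (1,1)) is [[-2, 0, -2, 0], [-2, -8, -14, -4], [10, 4, -8, 2]].
There the 3×3 minor on rows k ∈ {0, 1, 2}, columns (i,j) ∈ {(0,0), (0,1), (1,0)} is det [[-2, 0, -2], [-2, -8, -14], [10, 4, -8]] = -384 ≠ 0, so this unfolding has rank ≥ 3; CP rank is at least every unfolding rank, so rank(T) ≥ 3. (This is only a lower bound: in general the CP rank may exceed every unfolding rank, so we still need to exhibit 3 rank-1 terms summing to T.)
Upper bound: T is a sum of 3 rank-1 terms, T = [1, -1] ⊗ [1, 0] ⊗ [0, 8, 8] + [1, 1] ⊗ [1, 0] ⊗ [-2, -2, -2] + [2, 1] ⊗ [1, 1] ⊗ [0, -4, 2] (written with every a and b primitive with positive leading entry and the scale carried by c; CP decompositions are not unique, and this one is verified by expanding entrywise), so rank(T) ≤ 3.
These bounds meet, so rank(T) = 3.
Check entry T[1,0,0] = -2: (-1)·(1)·(0) + (1)·(1)·(-2) + (1)·(1)·(0) = -2.

3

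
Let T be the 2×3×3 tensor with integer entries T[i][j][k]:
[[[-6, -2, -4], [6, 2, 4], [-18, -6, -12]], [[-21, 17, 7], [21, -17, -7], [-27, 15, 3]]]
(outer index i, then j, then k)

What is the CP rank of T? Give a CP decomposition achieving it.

Lower bound: the mode-1 unfolding of T (rows indexed by i, columns by (j,k) = (0,0), (0,1), (0,2), (1,0), (1,1), (1,2), (2,0), (2,1), (2,2)) is [[-6, -2, -4, 6, 2, 4, -18, -6, -12], [-21, 17, 7, 21, -17, -7, -27, 15, 3]].
There the 2×2 minor on rows i ∈ {0, 1}, columns (j,k) ∈ {(0,0), (0,1)} is det [[-6, -2], [-21, 17]] = -144 ≠ 0, so this unfolding has rank ≥ 2; CP rank is at least every unfolding rank, so rank(T) ≥ 2. (Flattening ranks never certify an upper bound on CP rank; for that we must actually write T with 2 rank-1 terms.)
Upper bound — finding two terms. Write S_k = T[:,:,k] for the frontal slices: S₀ = [[-6, 6, -18], [-21, 21, -27]], S₁ = [[-2, 2, -6], [17, -17, 15]], S₂ = [[-4, 4, -12], [7, -7, 3]].
If T = a₁ (x) b₁ (x) c₁ + a₂ (x) b₂ (x) c₂ then each S_k = c₁[k]·a₁b₁ᵀ + c₂[k]·a₂b₂ᵀ. S₀ and S₁ are linearly independent, so a₁b₁ᵀ and a₂b₂ᵀ must span the same plane of matrices: they are the rank-1 matrices of the form x·S₀ + y·S₁.
The 2×2 minor of x·S₀ + y·S₁ on rows {0,1}, columns {0,2} is −216·x² + 144·xy + 72·y² = (-72)·(x − y)(3·x + y), vanishing at (x:y) = (1:1) and (1:-3).
M₁ = S₀ + S₁ = [[-8, 8, -24], [-4, 4, -12]] = (-4)·[2, 1][1, -1, 3]ᵀ and M₂ = S₀ − 3·S₁ = [[0, 0, 0], [-72, 72, -72]] = (-72)·[0, 1][1, -1, 1]ᵀ, so take a₁ = [2, 1], b₁ = [1, -1, 3], a₂ = [0, 1], b₂ = [1, -1, 1].
Each slice is an integer combination of E₁ = a₁b₁ᵀ and E₂ = a₂b₂ᵀ: S₀ = −3·E₁ − 18·E₂, S₁ = −E₁ + 18·E₂, S₂ = −2·E₁ + 9·E₂; reading off coefficients, c₁ = [-3, -1, -2] and c₂ = [-18, 18, 9].
Hence T = [2, 1] (x) [1, -1, 3] (x) [-3, -1, -2] + [0, 1] (x) [1, -1, 1] (x) [-18, 18, 9], so rank(T) ≤ 2.
These bounds meet, so rank(T) = 2.

rank(T) = 2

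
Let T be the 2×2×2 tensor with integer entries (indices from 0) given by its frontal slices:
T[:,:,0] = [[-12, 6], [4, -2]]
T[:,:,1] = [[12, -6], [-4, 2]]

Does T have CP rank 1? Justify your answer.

If T = a ⊗ b ⊗ c then every fibre of T is a multiple of the corresponding factor, so read the factors off the fibres through the nonzero entry T[0,0,0] = -12.
The mode-1 fibre T[:,0,0] = [-12, 4] gives a = (3, -1) (primitive direction); the mode-2 fibre T[0,:,0] = [-12, 6] gives b = (2, -1); then c[k] = T[0,0,k] / (a[0]·b[0]) = [-12, 12] / 6 = (-2, 2).
Expanding (3, -1) ⊗ (2, -1) ⊗ (-2, 2) reproduces all 8 entries of T, so T = (3, -1) ⊗ (2, -1) ⊗ (-2, 2) and rank(T) ≤ 1.
Equivalently every frontal slice T[:,:,k] is c[k] times the rank-1 matrix (3, -1) ⊗ (2, -1). So T has rank 1 (it is nonzero).

Yes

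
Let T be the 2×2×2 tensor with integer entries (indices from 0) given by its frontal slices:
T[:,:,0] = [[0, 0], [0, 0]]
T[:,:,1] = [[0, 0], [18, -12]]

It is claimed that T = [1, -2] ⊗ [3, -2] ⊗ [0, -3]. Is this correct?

Reconstruct entry (0,0,1) from the claimed factors: Σₗ aₗ[0]bₗ[0]cₗ[1] = (1)·(3)·(-3) = -9, but T[0,0,1] = 0. The claim is false.

No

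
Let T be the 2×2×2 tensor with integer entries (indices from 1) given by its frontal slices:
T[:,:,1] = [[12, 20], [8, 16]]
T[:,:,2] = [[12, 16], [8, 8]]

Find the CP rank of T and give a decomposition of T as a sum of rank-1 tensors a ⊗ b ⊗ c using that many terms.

Lower bound: in the mode-2 unfolding of T (rows indexed by j, columns by (i,k)) the 2×2 minor on rows j ∈ {1, 2}, columns (i,k) ∈ {(1,1), (1,2)} is det [[12, 12], [20, 16]] = -48 ≠ 0, so that unfolding has rank ≥ 2 and hence rank(T) ≥ 2 (CP rank is at least every unfolding rank, though it can be larger).
Upper bound: with S_k = T[:,:,k], the two rank-1 terms a₁b₁ᵀ, a₂b₂ᵀ are the rank-1 members of the pencil x·S₁ + y·S₂.
det(x·S₁ + y·S₂) is 32·x² − 32·y² = 32·(x − y)(x + y), vanishing at (x:y) = (1:1) and (1:-1).
M₁ = S₁ + S₂ = [[24, 36], [16, 24]] = 4·[3, 2][2, 3]ᵀ and M₂ = S₁ − S₂ = [[0, 4], [0, 8]] = 4·[1, 2][0, 1]ᵀ, so take a₁ = [3, 2], b₁ = [2, 3], a₂ = [1, 2], b₂ = [0, 1].
Each slice is an integer combination of E₁ = a₁b₁ᵀ and E₂ = a₂b₂ᵀ: S₁ = 2·E₁ + 2·E₂, S₂ = 2·E₁ − 2·E₂; reading off coefficients, c₁ = [2, 2] and c₂ = [2, -2].
Hence T = [3, 2] ⊗ [2, 3] ⊗ [2, 2] + [1, 2] ⊗ [0, 1] ⊗ [2, -2], so rank(T) ≤ 2.
These bounds meet, so rank(T) = 2.

rank(T) = 2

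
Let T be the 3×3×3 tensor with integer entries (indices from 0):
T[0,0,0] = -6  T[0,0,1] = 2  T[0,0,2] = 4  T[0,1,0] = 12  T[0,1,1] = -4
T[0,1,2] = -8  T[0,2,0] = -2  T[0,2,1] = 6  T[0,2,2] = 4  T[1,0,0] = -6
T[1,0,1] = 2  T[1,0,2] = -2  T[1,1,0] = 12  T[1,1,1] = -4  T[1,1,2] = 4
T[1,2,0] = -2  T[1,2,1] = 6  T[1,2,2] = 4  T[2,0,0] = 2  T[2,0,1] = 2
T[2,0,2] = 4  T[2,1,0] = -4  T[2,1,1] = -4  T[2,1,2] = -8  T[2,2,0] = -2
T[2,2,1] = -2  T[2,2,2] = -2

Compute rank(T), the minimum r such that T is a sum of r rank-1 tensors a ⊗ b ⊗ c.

Lower bound: the mode-1 unfolding of T (rows indexed by i, columns by (j,k) = (0,0), (0,1), (0,2), (1,0), (1,1), (1,2), (2,0), (2,1), (2,2)) is [[-6, 2, 4, 12, -4, -8, -2, 6, 4], [-6, 2, -2, 12, -4, 4, -2, 6, 4], [2, 2, 4, -4, -4, -8, -2, -2, -2]].
There the 3×3 minor on rows i ∈ {0, 1, 2}, columns (j,k) ∈ {(0,0), (0,1), (0,2)} is det [[-6, 2, 4], [-6, 2, -2], [2, 2, 4]] = -96 ≠ 0, so this unfolding has rank ≥ 3; CP rank is at least every unfolding rank, so rank(T) ≥ 3. (Flattening ranks never certify an upper bound on CP rank; for that we must actually write T with 3 rank-1 terms.)
Upper bound: T is a sum of 3 rank-1 terms, T = [1, 1, -1] ⊗ [1, -2, -1] ⊗ [-2, -2, -2] + [1, 1, 0] ⊗ [1, -2, 1] ⊗ [-4, 4, 2] + [2, -1, 1] ⊗ [1, -2, 0] ⊗ [0, 0, 2] (written with every a and b primitive with positive leading entry and the scale carried by c; CP decompositions are not unique, and this one is verified by expanding entrywise), so rank(T) ≤ 3.
These bounds meet, so rank(T) = 3.
Check entry T[1,1,0] = 12: (1)·(-2)·(-2) + (1)·(-2)·(-4) + (-1)·(-2)·(0) = 12.

3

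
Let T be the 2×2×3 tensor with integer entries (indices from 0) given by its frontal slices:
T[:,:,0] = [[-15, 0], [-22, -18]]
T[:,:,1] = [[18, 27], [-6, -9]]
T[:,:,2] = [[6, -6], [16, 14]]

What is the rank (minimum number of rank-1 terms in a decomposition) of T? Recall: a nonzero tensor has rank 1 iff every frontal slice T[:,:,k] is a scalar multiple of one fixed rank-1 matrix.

Lower bound: the mode-1 unfolding of T (rows indexed by i, columns by (j,k) = (0,0), (0,1), (0,2), (1,0), (1,1), (1,2)) is [[-15, 18, 6, 0, 27, -6], [-22, -6, 16, -18, -9, 14]].
There the 2×2 minor on rows i ∈ {0, 1}, columns (j,k) ∈ {(0,0), (0,1)} is det [[-15, 18], [-22, -6]] = 486 ≠ 0, so this unfolding has rank ≥ 2; CP rank is at least every unfolding rank, so rank(T) ≥ 2. (This is only a lower bound: in general the CP rank may exceed every unfolding rank, so we still need to exhibit 2 rank-1 terms summing to T.)
Upper bound — finding two terms. Write S_k = T[:,:,k] for the frontal slices: S₀ = [[-15, 0], [-22, -18]], S₁ = [[18, 27], [-6, -9]], S₂ = [[6, -6], [16, 14]].
If T = a₁ ⊗ b₁ ⊗ c₁ + a₂ ⊗ b₂ ⊗ c₂ then each S_k = c₁[k]·a₁b₁ᵀ + c₂[k]·a₂b₂ᵀ. S₀ and S₁ are linearly independent, so a₁b₁ᵀ and a₂b₂ᵀ must span the same plane of matrices: they are the rank-1 matrices of the form x·S₀ + y·S₁.
det(x·S₀ + y·S₁) is 270·x² + 405·xy = 135·(2·x + 3·y)(x), vanishing at (x:y) = (3:-2) and (0:1).
M₁ = 3·S₀ − 2·S₁ = [[-81, -54], [-54, -36]] = (-9)·[3, 2][3, 2]ᵀ and M₂ = S₁ = [[18, 27], [-6, -9]] = 3·[3, -1][2, 3]ᵀ, so take a₁ = [3, 2], b₁ = [3, 2], a₂ = [3, -1], b₂ = [2, 3].
Each slice is an integer combination of E₁ = a₁b₁ᵀ and E₂ = a₂b₂ᵀ: S₀ = −3·E₁ + 2·E₂, S₁ = 3·E₂, S₂ = 2·E₁ − 2·E₂; reading off coefficients, c₁ = [-3, 0, 2] and c₂ = [2, 3, -2].
Hence T = [3, 2] ⊗ [3, 2] ⊗ [-3, 0, 2] + [3, -1] ⊗ [2, 3] ⊗ [2, 3, -2], so rank(T) ≤ 2.
These bounds meet, so rank(T) = 2.
Check entry T[0,0,0] = -15: (3)·(3)·(-3) + (3)·(2)·(2) = -15.

2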